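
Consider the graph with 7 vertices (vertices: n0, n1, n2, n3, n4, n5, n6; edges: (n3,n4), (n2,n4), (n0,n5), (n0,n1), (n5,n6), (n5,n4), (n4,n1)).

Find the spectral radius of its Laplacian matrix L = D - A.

Degrees: deg(n0) = 2, deg(n1) = 2, deg(n2) = 1, deg(n3) = 1, deg(n4) = 4, deg(n5) = 3, deg(n6) = 1.
L = D − A with rows/columns ordered (n0, n1, n2, n3, n4, n5, n6):
  [ 2, -1,  0,  0,  0, -1,  0]
  [-1,  2,  0,  0, -1,  0,  0]
  [ 0,  0,  1,  0, -1,  0,  0]
  [ 0,  0,  0,  1, -1,  0,  0]
  [ 0, -1, -1, -1,  4, -1,  0]
  [-1,  0,  0,  0, -1,  3, -1]
  [ 0,  0,  0,  0,  0, -1,  1]
Characteristic polynomial: det(λI − L) = λ(λ² − 4λ + 2)(λ − 1)²(λ² − 8λ + 14).
Roots: λ = 0; (λ² − 4λ + 2) = 0 ⇒ λ = 2 ± √2 ≈ 0.5858, 3.4142; (λ − 1) = 0 ⇒ λ = 1 (multiplicity 2); (λ² − 8λ + 14) = 0 ⇒ λ = 4 ± √2 ≈ 2.5858, 5.4142.
(Check: the roots sum (with multiplicity) to 14, matching trace L = Σdeg = 2·7 = 14.)
Laplacian eigenvalues: [0.0, 0.5858, 1.0, 1.0, 2.5858, 3.4142, 5.4142]. Largest eigenvalue (spectral radius) = 5.4142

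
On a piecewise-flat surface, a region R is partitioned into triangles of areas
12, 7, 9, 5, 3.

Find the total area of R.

12 + 7 + 9 + 5 + 3 = 36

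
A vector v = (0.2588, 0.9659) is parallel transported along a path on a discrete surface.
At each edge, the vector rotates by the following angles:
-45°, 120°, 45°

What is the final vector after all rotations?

Total rotation: (-45°) + 120° + 45° = 120°. Final vector: (-0.9659, -0.2588)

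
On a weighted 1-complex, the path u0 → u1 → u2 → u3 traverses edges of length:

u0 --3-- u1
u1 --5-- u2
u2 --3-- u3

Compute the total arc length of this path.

Arc length = 3 + 5 + 3 = 11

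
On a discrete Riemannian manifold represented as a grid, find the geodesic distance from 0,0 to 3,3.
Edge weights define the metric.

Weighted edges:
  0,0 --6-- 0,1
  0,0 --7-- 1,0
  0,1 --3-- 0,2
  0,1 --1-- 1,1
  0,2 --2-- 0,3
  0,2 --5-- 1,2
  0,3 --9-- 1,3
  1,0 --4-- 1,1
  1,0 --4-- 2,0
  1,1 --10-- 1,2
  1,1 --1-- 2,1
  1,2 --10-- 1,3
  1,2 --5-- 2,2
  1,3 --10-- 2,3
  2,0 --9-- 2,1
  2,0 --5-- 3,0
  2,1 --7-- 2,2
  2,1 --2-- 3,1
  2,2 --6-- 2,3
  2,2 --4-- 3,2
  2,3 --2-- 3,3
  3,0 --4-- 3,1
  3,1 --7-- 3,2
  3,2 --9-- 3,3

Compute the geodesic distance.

Shortest path: 0,0 → 0,1 → 1,1 → 2,1 → 2,2 → 2,3 → 3,3, total weight = 23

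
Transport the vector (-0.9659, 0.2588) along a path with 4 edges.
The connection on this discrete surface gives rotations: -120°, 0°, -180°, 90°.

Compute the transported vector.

Total rotation: (-120°) + 0° + (-180°) + 90° = -210° ≡ 150° (mod 360°). Final vector: (0.7071, -0.7071)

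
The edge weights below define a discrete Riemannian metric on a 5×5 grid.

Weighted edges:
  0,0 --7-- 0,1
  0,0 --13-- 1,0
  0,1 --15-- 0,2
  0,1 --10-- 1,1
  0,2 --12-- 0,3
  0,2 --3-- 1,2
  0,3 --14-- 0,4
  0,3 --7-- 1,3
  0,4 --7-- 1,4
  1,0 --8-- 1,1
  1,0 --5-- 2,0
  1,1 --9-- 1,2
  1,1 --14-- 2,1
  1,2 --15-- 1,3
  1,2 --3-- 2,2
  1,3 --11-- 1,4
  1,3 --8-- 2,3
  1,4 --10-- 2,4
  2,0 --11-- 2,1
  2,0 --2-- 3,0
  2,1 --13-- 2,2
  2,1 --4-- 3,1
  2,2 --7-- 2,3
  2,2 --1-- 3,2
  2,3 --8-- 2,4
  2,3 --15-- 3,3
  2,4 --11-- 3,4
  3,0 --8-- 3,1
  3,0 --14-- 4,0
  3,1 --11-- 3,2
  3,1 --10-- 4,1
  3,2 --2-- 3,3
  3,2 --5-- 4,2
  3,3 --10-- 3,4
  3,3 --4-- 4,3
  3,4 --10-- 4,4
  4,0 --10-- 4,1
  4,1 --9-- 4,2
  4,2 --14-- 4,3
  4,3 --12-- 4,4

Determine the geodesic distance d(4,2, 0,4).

Shortest path: 4,2 → 3,2 → 2,2 → 1,2 → 0,2 → 0,3 → 0,4, total weight = 38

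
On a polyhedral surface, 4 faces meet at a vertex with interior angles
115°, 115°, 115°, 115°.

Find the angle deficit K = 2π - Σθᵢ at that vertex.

Sum of angles = 460°. K = 360° - 460° = -100°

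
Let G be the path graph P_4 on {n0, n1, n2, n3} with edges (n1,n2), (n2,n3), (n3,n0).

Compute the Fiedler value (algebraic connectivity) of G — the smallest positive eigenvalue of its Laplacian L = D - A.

The path graph P_n has Laplacian eigenvalues λ_k = 2 − 2cos(kπ/n), k = 0, 1, …, n−1. Here n = 4:
k=0: 2 − 2cos(0) = 0.0; k=1: 2 − 2cos(π/4) = 0.5858; k=2: 2 − 2cos(π/2) = 2.0; k=3: 2 − 2cos(3π/4) = 3.4142.
Laplacian eigenvalues: [0.0, 0.5858, 2.0, 3.4142]. Algebraic connectivity (smallest non-zero eigenvalue) = 0.5858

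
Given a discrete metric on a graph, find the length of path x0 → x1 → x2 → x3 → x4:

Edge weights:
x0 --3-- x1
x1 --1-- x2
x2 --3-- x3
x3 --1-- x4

Arc length = 3 + 1 + 3 + 1 = 8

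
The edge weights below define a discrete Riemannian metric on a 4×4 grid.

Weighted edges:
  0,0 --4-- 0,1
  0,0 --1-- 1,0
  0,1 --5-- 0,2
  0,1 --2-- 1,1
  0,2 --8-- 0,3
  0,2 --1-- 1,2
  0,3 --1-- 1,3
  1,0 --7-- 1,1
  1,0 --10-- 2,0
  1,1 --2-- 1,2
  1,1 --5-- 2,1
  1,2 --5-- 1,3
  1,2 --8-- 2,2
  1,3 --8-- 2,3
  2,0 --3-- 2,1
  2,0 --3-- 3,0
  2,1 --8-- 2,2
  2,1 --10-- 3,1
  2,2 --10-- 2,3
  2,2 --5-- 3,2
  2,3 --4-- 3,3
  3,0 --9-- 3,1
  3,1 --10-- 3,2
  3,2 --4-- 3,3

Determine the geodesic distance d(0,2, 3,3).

Shortest path: 0,2 → 1,2 → 1,3 → 2,3 → 3,3, total weight = 18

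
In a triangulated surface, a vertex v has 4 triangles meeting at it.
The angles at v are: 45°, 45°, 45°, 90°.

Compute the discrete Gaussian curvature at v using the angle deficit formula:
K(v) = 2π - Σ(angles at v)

Sum of angles = 225°. K = 360° - 225° = 135°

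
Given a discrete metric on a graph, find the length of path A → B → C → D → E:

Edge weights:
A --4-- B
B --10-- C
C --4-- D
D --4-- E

Arc length = 4 + 10 + 4 + 4 = 22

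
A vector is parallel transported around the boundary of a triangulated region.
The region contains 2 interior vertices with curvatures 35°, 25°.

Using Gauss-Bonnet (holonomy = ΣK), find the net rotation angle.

Holonomy = total enclosed curvature = 35° + 25° = 60°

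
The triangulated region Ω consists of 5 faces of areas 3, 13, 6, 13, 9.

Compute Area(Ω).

3 + 13 + 6 + 13 + 9 = 44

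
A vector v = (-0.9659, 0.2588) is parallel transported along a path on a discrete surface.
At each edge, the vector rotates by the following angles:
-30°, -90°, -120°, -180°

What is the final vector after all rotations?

Total rotation: (-30°) + (-90°) + (-120°) + (-180°) = -420° ≡ -60° (mod 360°). Final vector: (-0.2588, 0.9659)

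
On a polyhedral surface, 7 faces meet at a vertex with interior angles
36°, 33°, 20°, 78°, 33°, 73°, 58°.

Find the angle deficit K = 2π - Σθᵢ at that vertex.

Sum of angles = 331°. K = 360° - 331° = 29° = 29π/180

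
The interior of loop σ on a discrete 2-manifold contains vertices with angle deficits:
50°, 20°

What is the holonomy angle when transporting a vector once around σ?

Holonomy = total enclosed curvature = 50° + 20° = 70°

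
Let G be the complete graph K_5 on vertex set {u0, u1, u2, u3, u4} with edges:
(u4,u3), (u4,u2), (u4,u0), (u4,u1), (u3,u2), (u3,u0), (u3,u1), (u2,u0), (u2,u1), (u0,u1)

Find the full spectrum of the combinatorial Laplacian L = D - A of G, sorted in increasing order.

For the complete graph K_n, L = nI − J (J = all-ones matrix). J has eigenvalues n (once, eigenvector 𝟙) and 0 (multiplicity n−1), so L has eigenvalues 0 (once) and n (multiplicity n−1). Here n = 5: eigenvalue 0 once and 5 with multiplicity 4.
Laplacian eigenvalues (increasing order): [0.0, 5.0, 5.0, 5.0, 5.0]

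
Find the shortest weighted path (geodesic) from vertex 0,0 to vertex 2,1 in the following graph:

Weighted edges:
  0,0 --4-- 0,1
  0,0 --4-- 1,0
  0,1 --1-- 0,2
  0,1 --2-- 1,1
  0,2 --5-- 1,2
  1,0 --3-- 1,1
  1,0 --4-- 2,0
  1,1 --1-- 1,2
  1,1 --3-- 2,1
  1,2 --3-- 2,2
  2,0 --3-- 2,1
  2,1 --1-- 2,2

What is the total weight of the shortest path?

Shortest path: 0,0 → 0,1 → 1,1 → 2,1, total weight = 9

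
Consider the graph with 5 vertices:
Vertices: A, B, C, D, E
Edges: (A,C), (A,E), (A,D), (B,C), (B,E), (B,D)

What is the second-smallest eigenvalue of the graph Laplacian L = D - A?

Degrees: deg(A) = 3, deg(B) = 3, deg(C) = 2, deg(D) = 2, deg(E) = 2.
L = D − A with rows/columns ordered (A, B, C, D, E):
  [ 3,  0, -1, -1, -1]
  [ 0,  3, -1, -1, -1]
  [-1, -1,  2,  0,  0]
  [-1, -1,  0,  2,  0]
  [-1, -1,  0,  0,  2]
Characteristic polynomial: det(λI − L) = λ(λ − 2)²(λ − 3)(λ − 5).
Roots: λ = 0; (λ − 2) = 0 ⇒ λ = 2 (multiplicity 2); (λ − 3) = 0 ⇒ λ = 3; (λ − 5) = 0 ⇒ λ = 5.
(Check: the roots sum (with multiplicity) to 12, matching trace L = Σdeg = 2·6 = 12.)
Laplacian eigenvalues: [0.0, 2.0, 2.0, 3.0, 5.0]. Algebraic connectivity (smallest non-zero eigenvalue) = 2.0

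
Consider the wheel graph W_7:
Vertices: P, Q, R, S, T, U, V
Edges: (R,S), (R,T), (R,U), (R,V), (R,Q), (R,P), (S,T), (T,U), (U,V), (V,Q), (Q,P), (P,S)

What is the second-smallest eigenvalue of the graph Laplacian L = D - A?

The wheel W_7 is the join K_1 ∨ C_6 (a hub joined to every vertex of a cycle of length 6). For a join G ∨ H (G on p vertices, H on q vertices) the Laplacian spectrum is 0, p+q, the eigenvalues of L(G) other than one 0 each shifted by +q, and the eigenvalues of L(H) other than one 0 each shifted by +p. With G = K_1 (p = 1, nothing left after dropping its 0) and H = C_6 (q = 6, eigenvalues 2 − 2cos(2πk/6), k = 0, …, 5; drop k = 0), the spectrum of W_7 is 0, 7, and 1 + (2 − 2cos(2πk/6)) = 3 − 2cos(2πk/6) for k = 1, …, 5:
k=1: 3 − 2cos(π/3) = 2.0; k=2: 3 − 2cos(2π/3) = 4.0; k=3: 3 − 2cos(π) = 5.0; k=4: 3 − 2cos(4π/3) = 4.0; k=5: 3 − 2cos(5π/3) = 2.0.
Laplacian eigenvalues: [0.0, 2.0, 2.0, 4.0, 4.0, 5.0, 7.0]. Algebraic connectivity (smallest non-zero eigenvalue) = 2.0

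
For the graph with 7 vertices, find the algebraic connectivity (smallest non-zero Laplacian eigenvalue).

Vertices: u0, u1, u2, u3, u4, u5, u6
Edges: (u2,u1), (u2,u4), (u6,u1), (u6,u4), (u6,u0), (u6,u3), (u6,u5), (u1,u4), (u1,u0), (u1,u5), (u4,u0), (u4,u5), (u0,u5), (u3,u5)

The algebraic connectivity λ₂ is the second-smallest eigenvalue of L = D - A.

Degrees: deg(u0) = 4, deg(u1) = 5, deg(u2) = 2, deg(u3) = 2, deg(u4) = 5, deg(u5) = 5, deg(u6) = 5.
L = D − A with rows/columns ordered (u0, u1, u2, u3, u4, u5, u6):
  [ 4, -1,  0,  0, -1, -1, -1]
  [-1,  5, -1,  0, -1, -1, -1]
  [ 0, -1,  2,  0, -1,  0,  0]
  [ 0,  0,  0,  2,  0, -1, -1]
  [-1, -1, -1,  0,  5, -1, -1]
  [-1, -1,  0, -1, -1,  5, -1]
  [-1, -1,  0, -1, -1, -1,  5]
Characteristic polynomial: det(λI − L) = λ(λ² − 8λ + 10)(λ² − 8λ + 14)(λ − 6)².
Roots: λ = 0; (λ² − 8λ + 10) = 0 ⇒ λ = 4 ± √6 ≈ 1.5505, 6.4495; (λ² − 8λ + 14) = 0 ⇒ λ = 4 ± √2 ≈ 2.5858, 5.4142; (λ − 6) = 0 ⇒ λ = 6 (multiplicity 2).
(Check: the roots sum (with multiplicity) to 28, matching trace L = Σdeg = 2·14 = 28.)
Laplacian eigenvalues: [0.0, 1.5505, 2.5858, 5.4142, 6.0, 6.0, 6.4495]. Algebraic connectivity (smallest non-zero eigenvalue) = 1.5505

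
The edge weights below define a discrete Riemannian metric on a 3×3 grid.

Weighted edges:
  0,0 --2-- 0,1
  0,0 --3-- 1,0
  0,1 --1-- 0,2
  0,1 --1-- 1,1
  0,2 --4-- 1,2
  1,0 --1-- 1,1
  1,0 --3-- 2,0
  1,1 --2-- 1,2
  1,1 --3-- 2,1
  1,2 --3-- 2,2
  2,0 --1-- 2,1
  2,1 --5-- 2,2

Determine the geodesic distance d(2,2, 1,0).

Shortest path: 2,2 → 1,2 → 1,1 → 1,0, total weight = 6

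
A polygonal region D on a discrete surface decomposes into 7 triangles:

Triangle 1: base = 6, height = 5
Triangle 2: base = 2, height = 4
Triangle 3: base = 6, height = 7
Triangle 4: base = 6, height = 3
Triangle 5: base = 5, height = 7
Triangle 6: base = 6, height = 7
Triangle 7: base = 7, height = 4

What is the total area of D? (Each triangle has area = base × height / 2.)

(1/2)×6×5 + (1/2)×2×4 + (1/2)×6×7 + (1/2)×6×3 + (1/2)×5×7 + (1/2)×6×7 + (1/2)×7×4 = 101.5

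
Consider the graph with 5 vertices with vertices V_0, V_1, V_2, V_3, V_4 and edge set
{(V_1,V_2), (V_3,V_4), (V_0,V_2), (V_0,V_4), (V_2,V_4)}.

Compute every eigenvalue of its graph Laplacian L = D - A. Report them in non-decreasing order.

Degrees: deg(V_0) = 2, deg(V_1) = 1, deg(V_2) = 3, deg(V_3) = 1, deg(V_4) = 3.
L = D − A with rows/columns ordered (V_0, V_1, V_2, V_3, V_4):
  [ 2,  0, -1,  0, -1]
  [ 0,  1, -1,  0,  0]
  [-1, -1,  3,  0, -1]
  [ 0,  0,  0,  1, -1]
  [-1,  0, -1, -1,  3]
Characteristic polynomial: det(λI − L) = λ(λ² − 5λ + 3)(λ² − 5λ + 5).
Roots: λ = 0; (λ² − 5λ + 3) = 0 ⇒ λ = (5 ± √13)/2 ≈ 0.6972, 4.3028; (λ² − 5λ + 5) = 0 ⇒ λ = (5 ± √5)/2 ≈ 1.382, 3.618.
(Check: the roots sum (with multiplicity) to 10, matching trace L = Σdeg = 2·5 = 10.)
Laplacian eigenvalues (increasing order): [0.0, 0.6972, 1.382, 3.618, 4.3028]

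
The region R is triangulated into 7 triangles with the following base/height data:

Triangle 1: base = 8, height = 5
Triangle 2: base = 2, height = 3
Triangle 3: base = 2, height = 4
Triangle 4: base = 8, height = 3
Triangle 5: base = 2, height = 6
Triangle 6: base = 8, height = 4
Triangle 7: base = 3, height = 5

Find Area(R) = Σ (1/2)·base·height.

(1/2)×8×5 + (1/2)×2×3 + (1/2)×2×4 + (1/2)×8×3 + (1/2)×2×6 + (1/2)×8×4 + (1/2)×3×5 = 68.5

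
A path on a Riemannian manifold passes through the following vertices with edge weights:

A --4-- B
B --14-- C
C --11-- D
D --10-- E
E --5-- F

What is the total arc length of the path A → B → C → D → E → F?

Arc length = 4 + 14 + 11 + 10 + 5 = 44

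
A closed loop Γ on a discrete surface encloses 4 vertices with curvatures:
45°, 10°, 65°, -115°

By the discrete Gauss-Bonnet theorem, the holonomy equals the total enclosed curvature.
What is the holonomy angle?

Holonomy = total enclosed curvature = 45° + 10° + 65° + (-115°) = 5°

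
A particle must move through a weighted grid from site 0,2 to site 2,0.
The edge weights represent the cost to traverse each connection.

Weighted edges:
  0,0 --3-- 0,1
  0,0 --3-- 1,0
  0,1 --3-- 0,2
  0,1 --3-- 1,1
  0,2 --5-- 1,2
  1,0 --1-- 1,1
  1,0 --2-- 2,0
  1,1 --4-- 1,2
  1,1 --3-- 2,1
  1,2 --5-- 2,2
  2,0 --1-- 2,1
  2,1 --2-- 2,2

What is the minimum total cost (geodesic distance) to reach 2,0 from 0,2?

Shortest path: 0,2 → 0,1 → 1,1 → 1,0 → 2,0, total weight = 9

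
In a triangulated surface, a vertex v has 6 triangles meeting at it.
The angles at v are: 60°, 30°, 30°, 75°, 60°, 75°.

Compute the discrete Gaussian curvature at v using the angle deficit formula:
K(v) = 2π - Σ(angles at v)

Sum of angles = 330°. K = 360° - 330° = 30° = π/6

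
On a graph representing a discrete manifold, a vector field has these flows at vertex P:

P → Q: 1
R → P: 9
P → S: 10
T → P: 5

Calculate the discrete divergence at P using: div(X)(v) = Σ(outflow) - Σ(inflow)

Divergence = sum of outgoing flows = 1 + (-9) + 10 + (-5) = -3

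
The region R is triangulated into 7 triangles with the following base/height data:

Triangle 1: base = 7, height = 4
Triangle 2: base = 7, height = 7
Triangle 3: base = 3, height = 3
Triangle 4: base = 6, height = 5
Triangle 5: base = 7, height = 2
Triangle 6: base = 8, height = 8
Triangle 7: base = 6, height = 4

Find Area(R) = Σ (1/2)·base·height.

(1/2)×7×4 + (1/2)×7×7 + (1/2)×3×3 + (1/2)×6×5 + (1/2)×7×2 + (1/2)×8×8 + (1/2)×6×4 = 109.0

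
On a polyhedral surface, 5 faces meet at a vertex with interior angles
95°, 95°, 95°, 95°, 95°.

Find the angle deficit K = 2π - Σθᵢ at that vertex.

Sum of angles = 475°. K = 360° - 475° = -115° = -23π/36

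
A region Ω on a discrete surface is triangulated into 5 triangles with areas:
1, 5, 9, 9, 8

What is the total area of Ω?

1 + 5 + 9 + 9 + 8 = 32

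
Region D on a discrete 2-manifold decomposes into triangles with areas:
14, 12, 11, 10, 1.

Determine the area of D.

14 + 12 + 11 + 10 + 1 = 48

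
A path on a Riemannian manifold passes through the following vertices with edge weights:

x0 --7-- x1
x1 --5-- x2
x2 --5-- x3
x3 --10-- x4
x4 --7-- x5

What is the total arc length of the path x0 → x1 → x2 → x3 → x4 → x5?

Arc length = 7 + 5 + 5 + 10 + 7 = 34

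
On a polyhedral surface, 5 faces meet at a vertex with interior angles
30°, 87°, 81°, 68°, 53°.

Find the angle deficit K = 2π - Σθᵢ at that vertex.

Sum of angles = 319°. K = 360° - 319° = 41° = 41π/180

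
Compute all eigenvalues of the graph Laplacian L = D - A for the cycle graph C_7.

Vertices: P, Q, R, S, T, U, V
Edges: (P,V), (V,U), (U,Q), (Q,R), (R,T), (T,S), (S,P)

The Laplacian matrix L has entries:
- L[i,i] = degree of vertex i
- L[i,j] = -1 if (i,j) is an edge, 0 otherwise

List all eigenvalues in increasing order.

The cycle graph C_n has Laplacian eigenvalues λ_k = 2 − 2cos(2πk/n), k = 0, 1, …, n−1. Here n = 7:
k=0: 2 − 2cos(0) = 0.0; k=1: 2 − 2cos(2π/7) = 0.753; k=2: 2 − 2cos(4π/7) = 2.445; k=3: 2 − 2cos(6π/7) = 3.8019; k=4: 2 − 2cos(8π/7) = 3.8019; k=5: 2 − 2cos(10π/7) = 2.445; k=6: 2 − 2cos(12π/7) = 0.753.
Laplacian eigenvalues (increasing order): [0.0, 0.753, 0.753, 2.445, 2.445, 3.8019, 3.8019]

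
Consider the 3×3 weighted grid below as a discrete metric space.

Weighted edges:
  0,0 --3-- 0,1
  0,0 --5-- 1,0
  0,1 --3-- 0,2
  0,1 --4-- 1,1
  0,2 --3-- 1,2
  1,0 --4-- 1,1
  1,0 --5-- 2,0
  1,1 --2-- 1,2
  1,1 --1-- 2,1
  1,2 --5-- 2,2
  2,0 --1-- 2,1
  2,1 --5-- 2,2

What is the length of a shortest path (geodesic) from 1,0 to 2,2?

Shortest path: 1,0 → 1,1 → 2,1 → 2,2, total weight = 10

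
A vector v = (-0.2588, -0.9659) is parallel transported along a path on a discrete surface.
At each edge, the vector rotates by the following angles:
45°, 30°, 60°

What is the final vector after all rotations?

Total rotation: 45° + 30° + 60° = 135°. Final vector: (0.8660, 0.5000)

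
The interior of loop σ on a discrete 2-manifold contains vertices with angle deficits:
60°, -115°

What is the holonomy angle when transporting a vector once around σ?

Holonomy = total enclosed curvature = 60° + (-115°) = -55°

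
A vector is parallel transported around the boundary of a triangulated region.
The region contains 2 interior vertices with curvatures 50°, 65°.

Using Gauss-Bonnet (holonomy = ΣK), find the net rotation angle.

Holonomy = total enclosed curvature = 50° + 65° = 115°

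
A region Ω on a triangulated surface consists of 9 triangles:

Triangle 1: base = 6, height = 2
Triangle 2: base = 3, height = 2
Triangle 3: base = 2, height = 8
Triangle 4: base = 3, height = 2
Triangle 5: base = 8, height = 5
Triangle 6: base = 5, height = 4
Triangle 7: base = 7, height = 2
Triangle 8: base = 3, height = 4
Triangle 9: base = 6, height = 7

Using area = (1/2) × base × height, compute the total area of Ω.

(1/2)×6×2 + (1/2)×3×2 + (1/2)×2×8 + (1/2)×3×2 + (1/2)×8×5 + (1/2)×5×4 + (1/2)×7×2 + (1/2)×3×4 + (1/2)×6×7 = 84.0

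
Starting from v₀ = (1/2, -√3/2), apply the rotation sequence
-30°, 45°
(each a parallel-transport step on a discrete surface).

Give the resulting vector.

Total rotation: (-30°) + 45° = 15°. Final vector: (0.7071, -0.7071)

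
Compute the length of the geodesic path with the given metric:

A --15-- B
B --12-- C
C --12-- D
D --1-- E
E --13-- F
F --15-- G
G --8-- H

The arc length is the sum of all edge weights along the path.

Arc length = 15 + 12 + 12 + 1 + 13 + 15 + 8 = 76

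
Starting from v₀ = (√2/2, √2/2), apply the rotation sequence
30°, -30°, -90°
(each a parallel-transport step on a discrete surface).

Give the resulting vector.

Total rotation: 30° + (-30°) + (-90°) = -90°. Final vector: (0.7071, -0.7071)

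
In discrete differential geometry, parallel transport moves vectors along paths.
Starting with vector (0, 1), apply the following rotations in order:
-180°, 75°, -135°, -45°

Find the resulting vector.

Total rotation: (-180°) + 75° + (-135°) + (-45°) = -285° ≡ 75° (mod 360°). Final vector: (-0.9659, 0.2588)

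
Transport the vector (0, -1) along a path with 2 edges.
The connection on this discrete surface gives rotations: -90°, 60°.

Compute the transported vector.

Total rotation: (-90°) + 60° = -30°. Final vector: (-0.5000, -0.8660)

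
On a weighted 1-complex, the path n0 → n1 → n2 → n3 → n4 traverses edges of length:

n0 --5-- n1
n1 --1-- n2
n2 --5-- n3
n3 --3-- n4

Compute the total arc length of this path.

Arc length = 5 + 1 + 5 + 3 = 14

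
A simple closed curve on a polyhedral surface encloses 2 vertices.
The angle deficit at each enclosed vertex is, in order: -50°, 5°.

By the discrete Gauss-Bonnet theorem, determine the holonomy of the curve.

Holonomy = total enclosed curvature = (-50°) + 5° = -45°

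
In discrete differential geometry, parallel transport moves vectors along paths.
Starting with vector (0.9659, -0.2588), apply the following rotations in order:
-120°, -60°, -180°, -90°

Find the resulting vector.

Total rotation: (-120°) + (-60°) + (-180°) + (-90°) = -450° ≡ -90° (mod 360°). Final vector: (-0.2588, -0.9659)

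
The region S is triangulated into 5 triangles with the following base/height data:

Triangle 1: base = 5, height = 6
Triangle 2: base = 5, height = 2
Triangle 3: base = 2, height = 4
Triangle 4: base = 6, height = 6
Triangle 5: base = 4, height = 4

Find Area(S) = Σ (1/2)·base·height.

(1/2)×5×6 + (1/2)×5×2 + (1/2)×2×4 + (1/2)×6×6 + (1/2)×4×4 = 50.0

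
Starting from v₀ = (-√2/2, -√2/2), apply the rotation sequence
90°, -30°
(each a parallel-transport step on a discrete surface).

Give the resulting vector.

Total rotation: 90° + (-30°) = 60°. Final vector: (0.2588, -0.9659)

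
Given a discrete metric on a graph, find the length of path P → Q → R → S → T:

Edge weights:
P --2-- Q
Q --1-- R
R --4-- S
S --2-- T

Arc length = 2 + 1 + 4 + 2 = 9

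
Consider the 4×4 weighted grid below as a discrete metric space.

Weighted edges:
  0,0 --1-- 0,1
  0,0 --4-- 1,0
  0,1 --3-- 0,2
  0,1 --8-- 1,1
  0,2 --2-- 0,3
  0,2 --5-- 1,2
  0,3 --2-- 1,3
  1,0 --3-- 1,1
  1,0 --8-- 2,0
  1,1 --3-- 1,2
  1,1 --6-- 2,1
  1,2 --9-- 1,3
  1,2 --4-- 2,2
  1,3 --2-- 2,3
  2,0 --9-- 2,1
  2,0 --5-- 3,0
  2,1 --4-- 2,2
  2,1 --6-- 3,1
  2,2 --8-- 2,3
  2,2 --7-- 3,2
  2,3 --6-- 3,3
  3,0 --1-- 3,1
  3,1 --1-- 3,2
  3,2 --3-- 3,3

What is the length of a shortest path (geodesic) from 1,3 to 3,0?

Shortest path: 1,3 → 2,3 → 3,3 → 3,2 → 3,1 → 3,0, total weight = 13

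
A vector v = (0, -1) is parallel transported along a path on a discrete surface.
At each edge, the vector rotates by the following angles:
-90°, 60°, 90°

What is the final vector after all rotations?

Total rotation: (-90°) + 60° + 90° = 60°. Final vector: (0.8660, -0.5000)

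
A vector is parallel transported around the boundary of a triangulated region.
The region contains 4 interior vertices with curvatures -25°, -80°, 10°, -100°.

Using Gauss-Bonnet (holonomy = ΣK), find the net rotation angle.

Holonomy = total enclosed curvature = (-25°) + (-80°) + 10° + (-100°) = -195°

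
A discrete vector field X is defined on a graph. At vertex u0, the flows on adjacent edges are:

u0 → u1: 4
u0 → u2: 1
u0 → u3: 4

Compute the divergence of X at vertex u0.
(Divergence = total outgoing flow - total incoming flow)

Divergence = sum of outgoing flows = 4 + 1 + 4 = 9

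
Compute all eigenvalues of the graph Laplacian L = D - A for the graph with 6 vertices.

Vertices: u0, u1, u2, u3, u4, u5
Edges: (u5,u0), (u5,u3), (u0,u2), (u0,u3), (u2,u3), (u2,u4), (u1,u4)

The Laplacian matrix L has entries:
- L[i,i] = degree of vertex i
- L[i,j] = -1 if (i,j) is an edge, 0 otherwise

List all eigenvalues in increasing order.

Degrees: deg(u0) = 3, deg(u1) = 1, deg(u2) = 3, deg(u3) = 3, deg(u4) = 2, deg(u5) = 2.
L = D − A with rows/columns ordered (u0, u1, u2, u3, u4, u5):
  [ 3,  0, -1, -1,  0, -1]
  [ 0,  1,  0,  0, -1,  0]
  [-1,  0,  3, -1, -1,  0]
  [-1,  0, -1,  3,  0, -1]
  [ 0, -1, -1,  0,  2,  0]
  [-1,  0,  0, -1,  0,  2]
Characteristic polynomial: det(λI − L) = λ(λ² − 5λ + 2)(λ − 2)(λ − 3)(λ − 4).
Roots: λ = 0; (λ² − 5λ + 2) = 0 ⇒ λ = (5 ± √17)/2 ≈ 0.4384, 4.5616; (λ − 2) = 0 ⇒ λ = 2; (λ − 3) = 0 ⇒ λ = 3; (λ − 4) = 0 ⇒ λ = 4.
(Check: the roots sum (with multiplicity) to 14, matching trace L = Σdeg = 2·7 = 14.)
Laplacian eigenvalues (increasing order): [0.0, 0.4384, 2.0, 3.0, 4.0, 4.5616]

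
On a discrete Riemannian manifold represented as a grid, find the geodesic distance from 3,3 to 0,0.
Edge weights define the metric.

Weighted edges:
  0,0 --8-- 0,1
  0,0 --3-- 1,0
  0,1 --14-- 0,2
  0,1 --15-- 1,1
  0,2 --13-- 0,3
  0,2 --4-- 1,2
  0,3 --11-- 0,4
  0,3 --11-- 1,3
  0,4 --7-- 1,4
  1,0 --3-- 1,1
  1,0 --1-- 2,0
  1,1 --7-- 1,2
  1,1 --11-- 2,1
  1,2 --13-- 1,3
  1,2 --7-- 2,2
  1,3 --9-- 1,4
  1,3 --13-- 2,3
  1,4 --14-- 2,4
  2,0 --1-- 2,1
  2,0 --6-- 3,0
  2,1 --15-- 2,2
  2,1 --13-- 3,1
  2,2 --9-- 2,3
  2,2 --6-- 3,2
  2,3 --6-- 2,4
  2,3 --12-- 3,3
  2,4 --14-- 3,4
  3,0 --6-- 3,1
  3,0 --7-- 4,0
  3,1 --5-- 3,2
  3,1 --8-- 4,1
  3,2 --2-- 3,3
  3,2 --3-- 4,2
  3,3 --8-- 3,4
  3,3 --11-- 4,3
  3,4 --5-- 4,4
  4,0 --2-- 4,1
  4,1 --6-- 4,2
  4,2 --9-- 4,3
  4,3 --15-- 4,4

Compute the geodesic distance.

Shortest path: 3,3 → 3,2 → 3,1 → 3,0 → 2,0 → 1,0 → 0,0, total weight = 23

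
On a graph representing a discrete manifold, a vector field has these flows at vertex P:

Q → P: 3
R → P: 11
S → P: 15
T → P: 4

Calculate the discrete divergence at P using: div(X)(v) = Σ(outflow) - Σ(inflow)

Divergence = sum of outgoing flows = (-3) + (-11) + (-15) + (-4) = -33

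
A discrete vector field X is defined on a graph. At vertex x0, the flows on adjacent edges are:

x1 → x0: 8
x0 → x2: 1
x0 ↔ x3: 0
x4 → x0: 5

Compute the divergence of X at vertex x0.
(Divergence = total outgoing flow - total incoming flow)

Divergence = sum of outgoing flows = (-8) + 1 + 0 + (-5) = -12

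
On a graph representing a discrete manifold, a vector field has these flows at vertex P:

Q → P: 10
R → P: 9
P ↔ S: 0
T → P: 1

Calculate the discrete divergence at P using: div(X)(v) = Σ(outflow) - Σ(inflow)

Divergence = sum of outgoing flows = (-10) + (-9) + 0 + (-1) = -20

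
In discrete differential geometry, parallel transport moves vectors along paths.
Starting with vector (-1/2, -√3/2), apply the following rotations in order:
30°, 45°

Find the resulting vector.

Total rotation: 30° + 45° = 75°. Final vector: (0.7071, -0.7071)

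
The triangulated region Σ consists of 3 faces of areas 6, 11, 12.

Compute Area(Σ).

6 + 11 + 12 = 29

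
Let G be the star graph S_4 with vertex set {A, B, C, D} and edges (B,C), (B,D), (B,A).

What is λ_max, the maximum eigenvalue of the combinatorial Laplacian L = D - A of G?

The star S_4 is the complete bipartite graph K_{1,3} (one hub of degree 3, 3 leaves of degree 1). The Laplacian spectrum of K_{p,q} is 0, p (multiplicity q−1), q (multiplicity p−1), p+q. With p = 1, q = 3: 0 once, 1 with multiplicity 2, and 4 once. (Check: trace L = sum of degrees = 6 = 2·1 + 4.)
Laplacian eigenvalues: [0.0, 1.0, 1.0, 4.0]. Largest eigenvalue (spectral radius) = 4.0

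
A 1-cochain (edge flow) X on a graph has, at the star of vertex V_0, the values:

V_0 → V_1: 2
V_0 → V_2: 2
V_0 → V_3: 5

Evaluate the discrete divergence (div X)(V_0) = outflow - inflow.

Divergence = sum of outgoing flows = 2 + 2 + 5 = 9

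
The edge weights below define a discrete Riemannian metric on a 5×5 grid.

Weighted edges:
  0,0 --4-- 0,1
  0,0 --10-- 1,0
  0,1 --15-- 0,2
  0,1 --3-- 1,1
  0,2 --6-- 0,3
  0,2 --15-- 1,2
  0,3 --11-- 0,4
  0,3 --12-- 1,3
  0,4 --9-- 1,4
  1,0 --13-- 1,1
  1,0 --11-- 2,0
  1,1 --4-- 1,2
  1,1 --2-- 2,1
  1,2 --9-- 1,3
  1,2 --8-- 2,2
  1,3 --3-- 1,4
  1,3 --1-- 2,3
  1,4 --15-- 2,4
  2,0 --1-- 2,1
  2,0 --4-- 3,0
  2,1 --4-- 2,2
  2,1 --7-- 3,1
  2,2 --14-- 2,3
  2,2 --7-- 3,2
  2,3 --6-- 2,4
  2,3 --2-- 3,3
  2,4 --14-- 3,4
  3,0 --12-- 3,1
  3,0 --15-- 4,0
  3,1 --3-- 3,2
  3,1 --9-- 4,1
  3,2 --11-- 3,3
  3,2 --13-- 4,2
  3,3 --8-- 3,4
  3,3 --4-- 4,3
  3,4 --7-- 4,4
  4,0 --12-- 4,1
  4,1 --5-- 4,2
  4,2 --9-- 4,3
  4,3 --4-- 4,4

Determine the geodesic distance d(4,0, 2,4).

Shortest path: 4,0 → 4,1 → 4,2 → 4,3 → 3,3 → 2,3 → 2,4, total weight = 38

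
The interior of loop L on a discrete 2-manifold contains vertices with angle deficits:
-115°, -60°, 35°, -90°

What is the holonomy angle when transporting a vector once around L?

Holonomy = total enclosed curvature = (-115°) + (-60°) + 35° + (-90°) = -230°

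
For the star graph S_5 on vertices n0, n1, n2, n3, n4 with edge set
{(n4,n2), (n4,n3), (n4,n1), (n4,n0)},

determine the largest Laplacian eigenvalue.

The star S_5 is the complete bipartite graph K_{1,4} (one hub of degree 4, 4 leaves of degree 1). The Laplacian spectrum of K_{p,q} is 0, p (multiplicity q−1), q (multiplicity p−1), p+q. With p = 1, q = 4: 0 once, 1 with multiplicity 3, and 5 once. (Check: trace L = sum of degrees = 8 = 3·1 + 5.)
Laplacian eigenvalues: [0.0, 1.0, 1.0, 1.0, 5.0]. Largest eigenvalue (spectral radius) = 5.0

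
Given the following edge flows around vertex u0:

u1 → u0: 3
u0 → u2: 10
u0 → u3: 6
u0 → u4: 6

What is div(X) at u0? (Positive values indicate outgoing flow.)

Divergence = sum of outgoing flows = (-3) + 10 + 6 + 6 = 19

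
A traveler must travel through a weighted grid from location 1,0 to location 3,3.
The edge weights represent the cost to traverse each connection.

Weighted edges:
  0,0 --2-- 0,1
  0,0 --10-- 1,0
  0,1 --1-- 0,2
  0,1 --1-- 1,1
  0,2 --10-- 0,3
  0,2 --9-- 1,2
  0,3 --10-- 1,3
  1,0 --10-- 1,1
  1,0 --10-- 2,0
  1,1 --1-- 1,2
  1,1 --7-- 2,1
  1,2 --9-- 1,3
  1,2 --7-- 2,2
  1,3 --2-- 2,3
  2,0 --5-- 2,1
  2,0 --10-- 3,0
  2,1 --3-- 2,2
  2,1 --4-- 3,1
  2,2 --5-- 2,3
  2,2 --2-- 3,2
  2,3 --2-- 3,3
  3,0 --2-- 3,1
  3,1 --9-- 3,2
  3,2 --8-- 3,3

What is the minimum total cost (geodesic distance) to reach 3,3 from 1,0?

Shortest path: 1,0 → 1,1 → 1,2 → 1,3 → 2,3 → 3,3, total weight = 24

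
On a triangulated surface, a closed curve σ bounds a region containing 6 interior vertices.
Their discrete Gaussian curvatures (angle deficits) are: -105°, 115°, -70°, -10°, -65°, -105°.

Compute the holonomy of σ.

Holonomy = total enclosed curvature = (-105°) + 115° + (-70°) + (-10°) + (-65°) + (-105°) = -240°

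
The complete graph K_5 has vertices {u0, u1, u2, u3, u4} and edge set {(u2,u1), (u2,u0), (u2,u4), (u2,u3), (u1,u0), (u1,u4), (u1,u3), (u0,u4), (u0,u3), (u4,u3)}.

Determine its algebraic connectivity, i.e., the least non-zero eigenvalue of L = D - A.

For the complete graph K_n, L = nI − J (J = all-ones matrix). J has eigenvalues n (once, eigenvector 𝟙) and 0 (multiplicity n−1), so L has eigenvalues 0 (once) and n (multiplicity n−1). Here n = 5: eigenvalue 0 once and 5 with multiplicity 4.
Laplacian eigenvalues: [0.0, 5.0, 5.0, 5.0, 5.0]. Algebraic connectivity (smallest non-zero eigenvalue) = 5.0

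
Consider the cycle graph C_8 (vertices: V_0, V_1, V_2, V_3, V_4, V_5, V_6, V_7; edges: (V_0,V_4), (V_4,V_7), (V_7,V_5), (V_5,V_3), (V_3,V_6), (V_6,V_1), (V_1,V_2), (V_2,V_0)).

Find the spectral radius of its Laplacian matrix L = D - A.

The cycle graph C_n has Laplacian eigenvalues λ_k = 2 − 2cos(2πk/n), k = 0, 1, …, n−1. Here n = 8:
k=0: 2 − 2cos(0) = 0.0; k=1: 2 − 2cos(π/4) = 0.5858; k=2: 2 − 2cos(π/2) = 2.0; k=3: 2 − 2cos(3π/4) = 3.4142; k=4: 2 − 2cos(π) = 4.0; k=5: 2 − 2cos(5π/4) = 3.4142; k=6: 2 − 2cos(3π/2) = 2.0; k=7: 2 − 2cos(7π/4) = 0.5858.
Laplacian eigenvalues: [0.0, 0.5858, 0.5858, 2.0, 2.0, 3.4142, 3.4142, 4.0]. Largest eigenvalue (spectral radius) = 4.0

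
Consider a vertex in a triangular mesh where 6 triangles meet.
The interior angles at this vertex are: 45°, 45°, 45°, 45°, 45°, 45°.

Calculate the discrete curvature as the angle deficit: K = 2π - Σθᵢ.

Sum of angles = 270°. K = 360° - 270° = 90° = π/2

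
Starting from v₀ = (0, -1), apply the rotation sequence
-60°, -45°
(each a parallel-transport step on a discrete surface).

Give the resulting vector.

Total rotation: (-60°) + (-45°) = -105°. Final vector: (-0.9659, 0.2588)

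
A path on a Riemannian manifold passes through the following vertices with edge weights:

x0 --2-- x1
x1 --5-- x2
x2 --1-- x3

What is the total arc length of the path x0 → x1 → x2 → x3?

Arc length = 2 + 5 + 1 = 8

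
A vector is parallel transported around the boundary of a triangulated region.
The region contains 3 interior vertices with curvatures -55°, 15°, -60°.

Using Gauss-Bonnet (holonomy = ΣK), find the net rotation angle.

Holonomy = total enclosed curvature = (-55°) + 15° + (-60°) = -100°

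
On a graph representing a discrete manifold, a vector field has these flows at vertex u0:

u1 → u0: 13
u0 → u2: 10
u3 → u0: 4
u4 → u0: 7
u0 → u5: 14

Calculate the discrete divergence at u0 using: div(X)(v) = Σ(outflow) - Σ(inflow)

Divergence = sum of outgoing flows = (-13) + 10 + (-4) + (-7) + 14 = 0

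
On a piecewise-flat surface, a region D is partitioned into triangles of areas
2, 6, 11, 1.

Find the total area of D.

2 + 6 + 11 + 1 = 20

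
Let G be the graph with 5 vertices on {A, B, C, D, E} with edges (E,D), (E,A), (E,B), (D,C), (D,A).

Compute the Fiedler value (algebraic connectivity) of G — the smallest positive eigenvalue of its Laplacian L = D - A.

Degrees: deg(A) = 2, deg(B) = 1, deg(C) = 1, deg(D) = 3, deg(E) = 3.
L = D − A with rows/columns ordered (A, B, C, D, E):
  [ 2,  0,  0, -1, -1]
  [ 0,  1,  0,  0, -1]
  [ 0,  0,  1, -1,  0]
  [-1,  0, -1,  3, -1]
  [-1, -1,  0, -1,  3]
Characteristic polynomial: det(λI − L) = λ(λ² − 5λ + 3)(λ² − 5λ + 5).
Roots: λ = 0; (λ² − 5λ + 3) = 0 ⇒ λ = (5 ± √13)/2 ≈ 0.6972, 4.3028; (λ² − 5λ + 5) = 0 ⇒ λ = (5 ± √5)/2 ≈ 1.382, 3.618.
(Check: the roots sum (with multiplicity) to 10, matching trace L = Σdeg = 2·5 = 10.)
Laplacian eigenvalues: [0.0, 0.6972, 1.382, 3.618, 4.3028]. Algebraic connectivity (smallest non-zero eigenvalue) = 0.6972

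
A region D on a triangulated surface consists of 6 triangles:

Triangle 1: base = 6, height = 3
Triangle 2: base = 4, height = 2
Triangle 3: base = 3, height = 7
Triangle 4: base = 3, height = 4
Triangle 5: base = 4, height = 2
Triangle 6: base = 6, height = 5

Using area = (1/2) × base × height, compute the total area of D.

(1/2)×6×3 + (1/2)×4×2 + (1/2)×3×7 + (1/2)×3×4 + (1/2)×4×2 + (1/2)×6×5 = 48.5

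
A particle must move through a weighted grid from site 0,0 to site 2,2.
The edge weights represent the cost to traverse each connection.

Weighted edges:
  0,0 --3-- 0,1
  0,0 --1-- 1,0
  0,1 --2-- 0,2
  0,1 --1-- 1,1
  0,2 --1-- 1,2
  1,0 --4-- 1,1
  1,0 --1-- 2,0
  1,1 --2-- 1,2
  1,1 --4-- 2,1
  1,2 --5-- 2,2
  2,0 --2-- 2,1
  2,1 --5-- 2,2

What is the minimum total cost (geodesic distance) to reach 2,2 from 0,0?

Shortest path: 0,0 → 1,0 → 2,0 → 2,1 → 2,2, total weight = 9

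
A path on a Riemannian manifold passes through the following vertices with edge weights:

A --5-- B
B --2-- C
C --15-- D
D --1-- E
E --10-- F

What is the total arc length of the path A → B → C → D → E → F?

Arc length = 5 + 2 + 15 + 1 + 10 = 33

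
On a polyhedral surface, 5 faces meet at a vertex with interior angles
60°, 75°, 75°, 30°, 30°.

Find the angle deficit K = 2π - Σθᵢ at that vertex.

Sum of angles = 270°. K = 360° - 270° = 90°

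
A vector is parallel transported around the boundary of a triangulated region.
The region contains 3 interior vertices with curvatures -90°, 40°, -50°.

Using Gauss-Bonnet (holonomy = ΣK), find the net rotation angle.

Holonomy = total enclosed curvature = (-90°) + 40° + (-50°) = -100°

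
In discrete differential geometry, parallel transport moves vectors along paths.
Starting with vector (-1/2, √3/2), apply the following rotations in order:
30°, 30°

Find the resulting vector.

Total rotation: 30° + 30° = 60°. Final vector: (-1, 0)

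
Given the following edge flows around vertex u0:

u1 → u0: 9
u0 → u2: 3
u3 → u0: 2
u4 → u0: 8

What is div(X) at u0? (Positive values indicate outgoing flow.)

Divergence = sum of outgoing flows = (-9) + 3 + (-2) + (-8) = -16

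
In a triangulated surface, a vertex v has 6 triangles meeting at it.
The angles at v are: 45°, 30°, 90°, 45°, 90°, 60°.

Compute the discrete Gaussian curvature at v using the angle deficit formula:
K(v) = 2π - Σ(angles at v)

Sum of angles = 360°. K = 360° - 360° = 0° = 0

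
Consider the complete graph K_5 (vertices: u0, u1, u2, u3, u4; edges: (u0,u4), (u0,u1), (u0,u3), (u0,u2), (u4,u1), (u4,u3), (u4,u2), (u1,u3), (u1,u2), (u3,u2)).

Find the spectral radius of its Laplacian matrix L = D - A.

For the complete graph K_n, L = nI − J (J = all-ones matrix). J has eigenvalues n (once, eigenvector 𝟙) and 0 (multiplicity n−1), so L has eigenvalues 0 (once) and n (multiplicity n−1). Here n = 5: eigenvalue 0 once and 5 with multiplicity 4.
Laplacian eigenvalues: [0.0, 5.0, 5.0, 5.0, 5.0]. Largest eigenvalue (spectral radius) = 5.0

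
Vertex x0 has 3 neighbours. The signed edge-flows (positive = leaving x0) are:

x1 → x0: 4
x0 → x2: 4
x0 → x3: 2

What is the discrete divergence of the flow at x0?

Divergence = sum of outgoing flows = (-4) + 4 + 2 = 2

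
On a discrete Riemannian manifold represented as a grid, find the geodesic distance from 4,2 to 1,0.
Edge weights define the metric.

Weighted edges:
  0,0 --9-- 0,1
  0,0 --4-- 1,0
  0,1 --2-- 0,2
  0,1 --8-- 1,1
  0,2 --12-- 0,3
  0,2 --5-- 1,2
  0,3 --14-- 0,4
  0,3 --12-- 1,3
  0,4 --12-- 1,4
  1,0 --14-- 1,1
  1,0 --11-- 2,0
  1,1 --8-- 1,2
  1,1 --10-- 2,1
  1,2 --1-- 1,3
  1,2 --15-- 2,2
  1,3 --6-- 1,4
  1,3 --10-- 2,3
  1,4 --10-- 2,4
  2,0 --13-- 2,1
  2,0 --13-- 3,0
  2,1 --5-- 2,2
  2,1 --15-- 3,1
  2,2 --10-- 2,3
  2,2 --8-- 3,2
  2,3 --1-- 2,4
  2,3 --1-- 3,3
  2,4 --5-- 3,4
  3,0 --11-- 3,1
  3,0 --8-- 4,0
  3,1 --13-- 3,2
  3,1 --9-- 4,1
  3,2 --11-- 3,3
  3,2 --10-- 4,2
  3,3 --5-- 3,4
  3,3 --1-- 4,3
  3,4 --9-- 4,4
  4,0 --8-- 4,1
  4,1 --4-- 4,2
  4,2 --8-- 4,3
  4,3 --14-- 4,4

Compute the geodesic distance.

Shortest path: 4,2 → 4,3 → 3,3 → 2,3 → 1,3 → 1,2 → 0,2 → 0,1 → 0,0 → 1,0, total weight = 41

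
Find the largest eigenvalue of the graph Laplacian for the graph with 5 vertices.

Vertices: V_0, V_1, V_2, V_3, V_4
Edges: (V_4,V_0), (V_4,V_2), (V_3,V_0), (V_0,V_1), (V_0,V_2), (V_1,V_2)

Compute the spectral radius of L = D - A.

Degrees: deg(V_0) = 4, deg(V_1) = 2, deg(V_2) = 3, deg(V_3) = 1, deg(V_4) = 2.
L = D − A with rows/columns ordered (V_0, V_1, V_2, V_3, V_4):
  [ 4, -1, -1, -1, -1]
  [-1,  2, -1,  0,  0]
  [-1, -1,  3,  0, -1]
  [-1,  0,  0,  1,  0]
  [-1,  0, -1,  0,  2]
Characteristic polynomial: det(λI − L) = λ(λ − 1)(λ − 2)(λ − 4)(λ − 5).
Roots: λ = 0; (λ − 1) = 0 ⇒ λ = 1; (λ − 2) = 0 ⇒ λ = 2; (λ − 4) = 0 ⇒ λ = 4; (λ − 5) = 0 ⇒ λ = 5.
(Check: the roots sum (with multiplicity) to 12, matching trace L = Σdeg = 2·6 = 12.)
Laplacian eigenvalues: [0.0, 1.0, 2.0, 4.0, 5.0]. Largest eigenvalue (spectral radius) = 5.0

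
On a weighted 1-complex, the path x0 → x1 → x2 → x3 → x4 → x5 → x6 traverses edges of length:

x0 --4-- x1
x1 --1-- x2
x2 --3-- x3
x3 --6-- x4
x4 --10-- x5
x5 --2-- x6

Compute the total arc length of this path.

Arc length = 4 + 1 + 3 + 6 + 10 + 2 = 26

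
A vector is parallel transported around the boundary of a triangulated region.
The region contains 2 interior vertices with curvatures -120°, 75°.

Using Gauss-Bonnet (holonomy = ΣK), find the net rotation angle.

Holonomy = total enclosed curvature = (-120°) + 75° = -45°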